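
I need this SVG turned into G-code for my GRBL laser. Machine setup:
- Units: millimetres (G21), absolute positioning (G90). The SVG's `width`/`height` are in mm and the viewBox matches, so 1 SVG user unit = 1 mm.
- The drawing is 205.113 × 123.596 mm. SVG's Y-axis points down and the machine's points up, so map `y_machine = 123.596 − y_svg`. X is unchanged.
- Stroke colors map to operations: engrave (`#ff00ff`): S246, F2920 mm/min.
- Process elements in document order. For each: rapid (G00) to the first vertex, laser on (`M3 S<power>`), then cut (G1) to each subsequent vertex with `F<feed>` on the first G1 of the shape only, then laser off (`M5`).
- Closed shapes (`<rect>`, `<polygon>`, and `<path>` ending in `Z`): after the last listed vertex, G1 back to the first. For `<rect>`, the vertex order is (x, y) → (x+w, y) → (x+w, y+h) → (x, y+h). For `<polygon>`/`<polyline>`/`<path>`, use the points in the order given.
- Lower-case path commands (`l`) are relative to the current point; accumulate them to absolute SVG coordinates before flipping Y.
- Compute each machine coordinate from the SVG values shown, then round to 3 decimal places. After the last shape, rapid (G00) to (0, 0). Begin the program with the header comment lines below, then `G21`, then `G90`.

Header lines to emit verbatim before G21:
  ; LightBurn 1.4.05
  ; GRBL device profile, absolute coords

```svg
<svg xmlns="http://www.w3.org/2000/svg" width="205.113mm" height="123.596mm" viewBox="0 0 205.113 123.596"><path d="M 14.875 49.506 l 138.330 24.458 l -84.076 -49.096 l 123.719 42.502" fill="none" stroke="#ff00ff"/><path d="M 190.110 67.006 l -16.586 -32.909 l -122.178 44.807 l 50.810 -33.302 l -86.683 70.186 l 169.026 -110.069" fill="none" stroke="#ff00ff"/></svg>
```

; LightBurn 1.4.05
; GRBL device profile, absolute coords
G21
G90
G00 X14.875 Y74.090
M3 S246
G1 X153.205 Y49.632 F2920
G1 X69.129 Y98.728
G1 X192.848 Y56.226
M5
G00 X190.110 Y56.590
M3 S246
G1 X173.524 Y89.499 F2920
G1 X51.346 Y44.692
G1 X102.156 Y77.994
G1 X15.473 Y7.808
G1 X184.499 Y117.877
M5
G00 X0.000 Y0.000

viewBox `0 0 205.113 123.596` with mm width/height → 1 unit = 1 mm. Flip: y_m = 123.596 − y_svg.

**Shape 1** — `<path>` open polyline, stroke `#ff00ff` → engrave (S246, F2920). Machine vertices: (14.875,74.090) → (153.205,49.632) → (69.129,98.728) → (192.848,56.226). Open path.

**Shape 2** — `<path>` open polyline, stroke `#ff00ff` → engrave (S246, F2920). Machine vertices: (190.110,56.590) → (173.524,89.499) → (51.346,44.692) → (102.156,77.994) → (15.473,7.808) → (184.499,117.877). Open path.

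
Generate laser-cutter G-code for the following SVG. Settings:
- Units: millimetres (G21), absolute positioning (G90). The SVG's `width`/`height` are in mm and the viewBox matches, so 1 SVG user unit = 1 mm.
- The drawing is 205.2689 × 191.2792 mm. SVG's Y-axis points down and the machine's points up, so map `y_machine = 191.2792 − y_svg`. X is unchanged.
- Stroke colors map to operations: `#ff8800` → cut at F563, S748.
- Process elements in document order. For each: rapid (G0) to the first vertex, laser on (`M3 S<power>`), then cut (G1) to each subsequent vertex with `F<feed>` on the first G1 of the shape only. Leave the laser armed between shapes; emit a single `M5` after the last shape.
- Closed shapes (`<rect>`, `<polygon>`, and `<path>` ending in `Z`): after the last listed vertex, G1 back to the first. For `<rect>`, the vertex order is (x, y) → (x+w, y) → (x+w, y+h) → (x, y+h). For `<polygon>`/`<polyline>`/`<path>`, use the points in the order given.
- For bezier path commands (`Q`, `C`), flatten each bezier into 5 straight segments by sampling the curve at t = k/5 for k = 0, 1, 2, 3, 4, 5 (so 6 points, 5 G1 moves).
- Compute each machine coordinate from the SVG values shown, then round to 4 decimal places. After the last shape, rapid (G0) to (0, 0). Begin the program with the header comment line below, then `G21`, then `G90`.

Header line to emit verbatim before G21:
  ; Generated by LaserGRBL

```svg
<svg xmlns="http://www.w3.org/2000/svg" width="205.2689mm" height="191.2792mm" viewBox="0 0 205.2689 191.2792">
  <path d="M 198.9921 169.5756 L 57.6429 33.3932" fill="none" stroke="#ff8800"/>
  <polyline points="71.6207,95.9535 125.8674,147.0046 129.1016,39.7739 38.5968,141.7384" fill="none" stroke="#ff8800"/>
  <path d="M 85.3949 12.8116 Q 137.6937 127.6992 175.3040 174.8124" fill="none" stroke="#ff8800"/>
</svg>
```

; Generated by LaserGRBL
G21
G90
G0 X198.9921 Y21.7036
M3 S748
G1 X57.6429 Y157.8860 F563
G0 X71.6207 Y95.3257
M3 S748
G1 X125.8674 Y44.2746 F563
G1 X129.1016 Y151.5053
G1 X38.5968 Y49.5408
G0 X85.3949 Y178.4676
M3 S748
G1 X105.7269 Y135.2235 F563
G1 X124.8838 Y97.4014
G1 X142.8656 Y65.0013
G1 X159.6723 Y38.0231
G1 X175.3040 Y16.4668
M5
G0 X0.0000 Y0.0000

Since the viewBox matches the mm dimensions, user units are millimetres directly. The only transform is the Y-flip y_m = 191.2792 − y_svg.

Shape 1 is a line segment drawn with `<path>`. Its stroke #ff8800 means cut at S748, F563. After flipping Y the toolpath is (198.9921,21.7036) → (57.6429,157.8860).

Shape 2 is a open polyline drawn with `<polyline>`. Its stroke #ff8800 means cut at S748, F563. After flipping Y the toolpath is (71.6207,95.3257) → (125.8674,44.2746) → (129.1016,151.5053) → (38.5968,49.5408).

Shape 3 is a quadratic bezier drawn with `<path>`. Its stroke #ff8800 means cut at S748, F563. After flipping Y the toolpath is (85.3949,178.4676) → (105.7269,135.2235) → (124.8838,97.4014) → (142.8656,65.0013) → (159.6723,38.0231) → (175.3040,16.4668).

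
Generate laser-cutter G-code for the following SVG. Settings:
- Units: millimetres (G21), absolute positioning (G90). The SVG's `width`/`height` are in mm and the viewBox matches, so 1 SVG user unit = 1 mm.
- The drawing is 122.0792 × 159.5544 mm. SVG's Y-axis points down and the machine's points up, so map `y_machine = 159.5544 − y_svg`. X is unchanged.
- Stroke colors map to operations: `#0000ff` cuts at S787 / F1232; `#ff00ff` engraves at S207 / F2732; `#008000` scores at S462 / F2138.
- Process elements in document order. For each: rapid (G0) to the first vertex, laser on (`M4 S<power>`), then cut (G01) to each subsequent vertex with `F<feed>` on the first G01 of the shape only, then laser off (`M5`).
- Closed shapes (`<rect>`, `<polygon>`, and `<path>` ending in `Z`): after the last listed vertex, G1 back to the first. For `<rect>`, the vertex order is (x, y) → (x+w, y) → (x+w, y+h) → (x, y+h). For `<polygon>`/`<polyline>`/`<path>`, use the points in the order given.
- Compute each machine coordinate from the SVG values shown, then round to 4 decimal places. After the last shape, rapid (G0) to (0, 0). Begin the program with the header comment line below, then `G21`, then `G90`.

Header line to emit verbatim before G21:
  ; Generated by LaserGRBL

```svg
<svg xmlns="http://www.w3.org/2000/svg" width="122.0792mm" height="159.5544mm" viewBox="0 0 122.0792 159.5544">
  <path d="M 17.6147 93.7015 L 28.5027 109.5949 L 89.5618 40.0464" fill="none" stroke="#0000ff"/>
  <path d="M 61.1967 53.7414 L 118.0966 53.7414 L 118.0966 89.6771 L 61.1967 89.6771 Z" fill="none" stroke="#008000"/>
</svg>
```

; Generated by LaserGRBL
G21
G90
G0 X17.6147 Y65.8529
M4 S787
G01 X28.5027 Y49.9595 F1232
G01 X89.5618 Y119.5080
M5
G0 X61.1967 Y105.8130
M4 S462
G01 X118.0966 Y105.8130 F2138
G01 X118.0966 Y69.8773
G01 X61.1967 Y69.8773
G01 X61.1967 Y105.8130
M5
G0 X0.0000 Y0.0000

Since the viewBox matches the mm dimensions, user units are millimetres directly. The only transform is the Y-flip y_m = 159.5544 − y_svg.

Shape 1 is a open polyline drawn with `<path>`. Its stroke #0000ff means cut at S787, F1232. After flipping Y the toolpath is (17.6147,65.8529) → (28.5027,49.9595) → (89.5618,119.5080).

Shape 2 is a rectangle drawn with `<path>`. Its stroke #008000 means score at S462, F2138. After flipping Y the toolpath is (61.1967,105.8130) → (118.0966,105.8130) → (118.0966,69.8773) → (61.1967,69.8773) → (61.1967,105.8130), returning to the start.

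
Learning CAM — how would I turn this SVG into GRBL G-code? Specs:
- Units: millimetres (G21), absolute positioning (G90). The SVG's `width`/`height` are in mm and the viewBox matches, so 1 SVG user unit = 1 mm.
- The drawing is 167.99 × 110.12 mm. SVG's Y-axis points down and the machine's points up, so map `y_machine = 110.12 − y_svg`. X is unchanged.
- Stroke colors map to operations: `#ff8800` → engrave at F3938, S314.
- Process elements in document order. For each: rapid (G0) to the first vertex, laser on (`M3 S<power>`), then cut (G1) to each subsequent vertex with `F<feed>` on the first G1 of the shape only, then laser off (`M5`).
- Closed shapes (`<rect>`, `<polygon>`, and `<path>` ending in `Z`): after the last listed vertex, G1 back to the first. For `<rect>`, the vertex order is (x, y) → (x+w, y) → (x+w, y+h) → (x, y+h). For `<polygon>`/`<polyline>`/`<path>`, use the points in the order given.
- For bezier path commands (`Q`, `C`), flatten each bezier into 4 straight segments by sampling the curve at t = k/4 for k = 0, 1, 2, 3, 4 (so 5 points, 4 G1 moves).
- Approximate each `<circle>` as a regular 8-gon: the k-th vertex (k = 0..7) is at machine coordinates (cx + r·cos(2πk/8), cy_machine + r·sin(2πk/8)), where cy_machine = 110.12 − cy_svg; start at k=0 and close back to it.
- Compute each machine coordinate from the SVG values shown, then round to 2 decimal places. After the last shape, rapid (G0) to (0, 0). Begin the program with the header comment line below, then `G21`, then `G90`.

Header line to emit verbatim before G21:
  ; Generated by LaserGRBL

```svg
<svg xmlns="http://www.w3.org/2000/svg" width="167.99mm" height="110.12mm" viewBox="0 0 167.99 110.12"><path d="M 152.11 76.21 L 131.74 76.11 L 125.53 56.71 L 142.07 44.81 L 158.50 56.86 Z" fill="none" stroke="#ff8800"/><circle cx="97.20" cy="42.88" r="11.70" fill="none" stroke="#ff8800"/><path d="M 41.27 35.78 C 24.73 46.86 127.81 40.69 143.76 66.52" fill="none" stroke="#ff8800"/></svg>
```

Since the viewBox matches the mm dimensions, user units are millimetres directly. The only transform is the Y-flip y_m = 110.12 − y_svg.

Shape 1 is a regular polygon drawn with `<path>`. Its stroke #ff8800 means engrave at S314, F3938. After flipping Y the toolpath is (152.11,33.91) → (131.74,34.01) → (125.53,53.41) → (142.07,65.31) → (158.50,53.26) → (152.11,33.91), returning to the start.

Shape 2 is a circle drawn with `<circle>`. Its stroke #ff8800 means engrave at S314, F3938. After flipping Y the toolpath is (108.90,67.24) → (105.47,75.51) → (97.20,78.94) → (88.93,75.51) → (85.50,67.24) → (88.93,58.97) → (97.20,55.54) → (105.47,58.97) → (108.90,67.24), returning to the start.

Shape 3 is a cubic bezier drawn with `<path>`. Its stroke #ff8800 means engrave at S314, F3938. After flipping Y the toolpath is (41.27,74.34) → (48.06,68.49) → (80.33,64.50) → (118.69,57.74) → (143.76,43.60).

; Generated by LaserGRBL
G21
G90
G0 X152.11 Y33.91
M3 S314
G1 X131.74 Y34.01 F3938
G1 X125.53 Y53.41
G1 X142.07 Y65.31
G1 X158.50 Y53.26
G1 X152.11 Y33.91
M5
G0 X108.90 Y67.24
M3 S314
G1 X105.47 Y75.51 F3938
G1 X97.20 Y78.94
G1 X88.93 Y75.51
G1 X85.50 Y67.24
G1 X88.93 Y58.97
G1 X97.20 Y55.54
G1 X105.47 Y58.97
G1 X108.90 Y67.24
M5
G0 X41.27 Y74.34
M3 S314
G1 X48.06 Y68.49 F3938
G1 X80.33 Y64.50
G1 X118.69 Y57.74
G1 X143.76 Y43.60
M5
G0 X0.00 Y0.00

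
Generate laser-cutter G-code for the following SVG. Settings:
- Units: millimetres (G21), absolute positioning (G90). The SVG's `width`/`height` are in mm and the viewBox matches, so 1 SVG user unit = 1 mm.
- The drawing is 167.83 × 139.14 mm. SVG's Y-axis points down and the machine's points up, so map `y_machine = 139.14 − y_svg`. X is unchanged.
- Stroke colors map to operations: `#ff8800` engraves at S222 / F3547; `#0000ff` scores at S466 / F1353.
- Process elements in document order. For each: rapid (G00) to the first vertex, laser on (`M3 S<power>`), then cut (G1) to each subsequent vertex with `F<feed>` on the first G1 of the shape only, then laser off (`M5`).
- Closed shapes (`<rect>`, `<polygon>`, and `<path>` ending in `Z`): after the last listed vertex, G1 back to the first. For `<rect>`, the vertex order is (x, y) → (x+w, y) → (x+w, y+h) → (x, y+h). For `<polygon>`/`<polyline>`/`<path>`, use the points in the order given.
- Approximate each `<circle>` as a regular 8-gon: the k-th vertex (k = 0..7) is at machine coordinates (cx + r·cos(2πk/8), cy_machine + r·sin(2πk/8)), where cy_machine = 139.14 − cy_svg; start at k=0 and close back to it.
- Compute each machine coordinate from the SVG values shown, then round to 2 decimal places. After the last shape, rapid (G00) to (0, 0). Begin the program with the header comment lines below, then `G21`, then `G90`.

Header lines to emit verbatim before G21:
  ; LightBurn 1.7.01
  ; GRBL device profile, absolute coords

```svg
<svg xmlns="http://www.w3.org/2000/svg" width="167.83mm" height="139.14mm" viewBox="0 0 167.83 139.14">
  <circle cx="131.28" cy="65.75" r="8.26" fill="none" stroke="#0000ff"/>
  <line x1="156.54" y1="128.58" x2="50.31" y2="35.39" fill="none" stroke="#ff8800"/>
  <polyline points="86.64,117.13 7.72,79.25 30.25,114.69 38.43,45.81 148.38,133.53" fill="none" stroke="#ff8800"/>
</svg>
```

Since the viewBox matches the mm dimensions, user units are millimetres directly. The only transform is the Y-flip y_m = 139.14 − y_svg.

Shape 1 is a circle drawn with `<circle>`. Its stroke #0000ff means score at S466, F1353. After flipping Y the toolpath is (139.54,73.39) → (137.12,79.23) → (131.28,81.65) → (125.44,79.23) → (123.02,73.39) → (125.44,67.55) → (131.28,65.13) → (137.12,67.55) → (139.54,73.39), returning to the start.

Shape 2 is a line segment drawn with `<line>`. Its stroke #ff8800 means engrave at S222, F3547. After flipping Y the toolpath is (156.54,10.56) → (50.31,103.75).

Shape 3 is a open polyline drawn with `<polyline>`. Its stroke #ff8800 means engrave at S222, F3547. After flipping Y the toolpath is (86.64,22.01) → (7.72,59.89) → (30.25,24.45) → (38.43,93.33) → (148.38,5.61).

; LightBurn 1.7.01
; GRBL device profile, absolute coords
G21
G90
G00 X139.54 Y73.39
M3 S466
G1 X137.12 Y79.23 F1353
G1 X131.28 Y81.65
G1 X125.44 Y79.23
G1 X123.02 Y73.39
G1 X125.44 Y67.55
G1 X131.28 Y65.13
G1 X137.12 Y67.55
G1 X139.54 Y73.39
M5
G00 X156.54 Y10.56
M3 S222
G1 X50.31 Y103.75 F3547
M5
G00 X86.64 Y22.01
M3 S222
G1 X7.72 Y59.89 F3547
G1 X30.25 Y24.45
G1 X38.43 Y93.33
G1 X148.38 Y5.61
M5
G00 X0.00 Y0.00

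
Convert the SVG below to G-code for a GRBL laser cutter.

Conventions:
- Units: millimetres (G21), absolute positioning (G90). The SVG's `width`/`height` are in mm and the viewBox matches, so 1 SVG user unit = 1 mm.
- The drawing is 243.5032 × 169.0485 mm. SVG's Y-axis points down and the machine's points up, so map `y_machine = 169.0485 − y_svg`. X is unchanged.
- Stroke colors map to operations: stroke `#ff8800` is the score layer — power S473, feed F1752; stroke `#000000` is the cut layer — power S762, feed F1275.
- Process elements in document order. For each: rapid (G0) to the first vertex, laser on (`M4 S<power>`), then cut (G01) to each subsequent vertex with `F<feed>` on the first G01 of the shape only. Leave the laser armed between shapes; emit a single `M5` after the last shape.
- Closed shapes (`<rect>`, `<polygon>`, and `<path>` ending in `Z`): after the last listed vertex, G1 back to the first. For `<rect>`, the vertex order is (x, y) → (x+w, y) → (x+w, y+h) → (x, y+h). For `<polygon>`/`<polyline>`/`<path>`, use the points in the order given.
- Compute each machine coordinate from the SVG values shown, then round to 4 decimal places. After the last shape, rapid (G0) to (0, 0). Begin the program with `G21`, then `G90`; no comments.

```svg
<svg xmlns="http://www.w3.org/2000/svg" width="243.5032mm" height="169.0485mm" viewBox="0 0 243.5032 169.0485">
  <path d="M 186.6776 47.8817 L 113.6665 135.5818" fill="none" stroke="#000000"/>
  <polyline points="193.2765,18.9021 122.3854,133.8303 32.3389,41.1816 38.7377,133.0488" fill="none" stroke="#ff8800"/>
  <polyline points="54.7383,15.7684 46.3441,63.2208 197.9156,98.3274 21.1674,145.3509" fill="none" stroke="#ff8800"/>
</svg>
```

G21
G90
G0 X186.6776 Y121.1668
M4 S762
G01 X113.6665 Y33.4667 F1275
G0 X193.2765 Y150.1464
M4 S473
G01 X122.3854 Y35.2182 F1752
G01 X32.3389 Y127.8669
G01 X38.7377 Y35.9997
G0 X54.7383 Y153.2801
M4 S473
G01 X46.3441 Y105.8277 F1752
G01 X197.9156 Y70.7211
G01 X21.1674 Y23.6976
M5
G0 X0.0000 Y0.0000

viewBox `0 0 243.5032 169.0485` with mm width/height → 1 unit = 1 mm. Flip: y_m = 169.0485 − y_svg.

**Shape 1** — `<path>` line segment, stroke `#000000` → cut (S762, F1275). Machine vertices: (186.6776,121.1668) → (113.6665,33.4667). Open path.

**Shape 2** — `<polyline>` open polyline, stroke `#ff8800` → score (S473, F1752). Machine vertices: (193.2765,150.1464) → (122.3854,35.2182) → (32.3389,127.8669) → (38.7377,35.9997). Open path.

**Shape 3** — `<polyline>` open polyline, stroke `#ff8800` → score (S473, F1752). Machine vertices: (54.7383,153.2801) → (46.3441,105.8277) → (197.9156,70.7211) → (21.1674,23.6976). Open path.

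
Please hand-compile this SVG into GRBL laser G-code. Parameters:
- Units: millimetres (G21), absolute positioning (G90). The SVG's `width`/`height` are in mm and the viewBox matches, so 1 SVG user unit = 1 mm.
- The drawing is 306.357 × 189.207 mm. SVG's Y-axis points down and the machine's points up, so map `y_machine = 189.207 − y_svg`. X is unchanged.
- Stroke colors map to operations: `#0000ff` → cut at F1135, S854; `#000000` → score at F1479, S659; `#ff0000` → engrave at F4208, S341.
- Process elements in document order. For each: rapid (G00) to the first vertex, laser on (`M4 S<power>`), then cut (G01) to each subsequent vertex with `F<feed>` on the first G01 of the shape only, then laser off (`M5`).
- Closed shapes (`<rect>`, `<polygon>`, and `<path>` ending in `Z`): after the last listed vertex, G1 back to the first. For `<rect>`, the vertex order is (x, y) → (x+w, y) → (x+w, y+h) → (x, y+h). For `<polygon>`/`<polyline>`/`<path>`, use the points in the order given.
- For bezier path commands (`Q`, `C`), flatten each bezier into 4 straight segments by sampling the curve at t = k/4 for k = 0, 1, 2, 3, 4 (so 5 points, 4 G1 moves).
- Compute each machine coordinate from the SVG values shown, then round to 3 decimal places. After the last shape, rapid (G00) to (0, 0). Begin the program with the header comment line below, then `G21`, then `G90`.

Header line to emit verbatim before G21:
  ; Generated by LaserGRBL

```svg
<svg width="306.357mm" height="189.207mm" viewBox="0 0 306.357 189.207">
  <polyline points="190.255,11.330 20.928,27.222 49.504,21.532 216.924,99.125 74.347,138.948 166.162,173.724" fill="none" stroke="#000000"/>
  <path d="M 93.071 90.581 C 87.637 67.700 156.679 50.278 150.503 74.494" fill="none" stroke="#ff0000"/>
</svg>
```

1 u = 1 mm; y_m = 189.207 − y.

[1] `<polyline>` open polyline, #000000→score S659 F1479: (190.255,177.877) → (20.928,161.985) → (49.504,167.675) → (216.924,90.082) → (74.347,50.259) → (166.162,15.483)

[2] `<path>` cubic bezier, #ff0000→engrave S341 F4208: (93.071,98.626) → (100.621,114.198) → (122.065,124.331) → (143.371,125.633) → (150.503,114.713)

; Generated by LaserGRBL
G21
G90
G00 X190.255 Y177.877
M4 S659
G01 X20.928 Y161.985 F1479
G01 X49.504 Y167.675
G01 X216.924 Y90.082
G01 X74.347 Y50.259
G01 X166.162 Y15.483
M5
G00 X93.071 Y98.626
M4 S341
G01 X100.621 Y114.198 F4208
G01 X122.065 Y124.331
G01 X143.371 Y125.633
G01 X150.503 Y114.713
M5
G00 X0.000 Y0.000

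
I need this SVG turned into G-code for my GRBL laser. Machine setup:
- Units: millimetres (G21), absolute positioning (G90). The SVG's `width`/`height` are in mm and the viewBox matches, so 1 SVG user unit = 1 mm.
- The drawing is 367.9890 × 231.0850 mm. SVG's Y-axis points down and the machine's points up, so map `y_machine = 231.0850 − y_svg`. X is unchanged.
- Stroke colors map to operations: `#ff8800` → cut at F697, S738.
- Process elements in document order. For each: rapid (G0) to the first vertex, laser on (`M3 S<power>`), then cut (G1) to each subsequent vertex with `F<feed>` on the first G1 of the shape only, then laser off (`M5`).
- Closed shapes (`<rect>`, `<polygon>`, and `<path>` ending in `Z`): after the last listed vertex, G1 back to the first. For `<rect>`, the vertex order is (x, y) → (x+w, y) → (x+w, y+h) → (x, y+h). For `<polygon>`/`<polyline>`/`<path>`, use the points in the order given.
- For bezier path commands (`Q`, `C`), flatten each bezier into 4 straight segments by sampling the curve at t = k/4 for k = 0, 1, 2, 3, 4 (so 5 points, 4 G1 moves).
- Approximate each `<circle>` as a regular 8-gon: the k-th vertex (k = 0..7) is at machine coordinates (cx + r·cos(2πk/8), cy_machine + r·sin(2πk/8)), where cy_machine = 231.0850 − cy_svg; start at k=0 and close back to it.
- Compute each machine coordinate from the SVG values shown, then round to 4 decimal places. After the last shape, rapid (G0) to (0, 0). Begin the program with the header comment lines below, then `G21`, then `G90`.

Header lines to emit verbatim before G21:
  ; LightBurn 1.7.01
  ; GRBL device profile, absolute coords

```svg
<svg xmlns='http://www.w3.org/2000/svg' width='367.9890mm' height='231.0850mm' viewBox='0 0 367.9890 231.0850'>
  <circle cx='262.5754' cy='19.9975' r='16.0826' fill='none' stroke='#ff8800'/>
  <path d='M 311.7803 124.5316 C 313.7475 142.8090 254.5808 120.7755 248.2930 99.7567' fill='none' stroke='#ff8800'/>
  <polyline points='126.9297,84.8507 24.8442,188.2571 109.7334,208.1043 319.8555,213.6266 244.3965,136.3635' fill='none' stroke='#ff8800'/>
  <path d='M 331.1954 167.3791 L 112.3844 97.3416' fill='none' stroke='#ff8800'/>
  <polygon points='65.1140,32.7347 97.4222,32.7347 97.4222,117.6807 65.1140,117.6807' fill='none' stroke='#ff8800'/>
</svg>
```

viewBox `0 0 367.9890 231.0850` with mm width/height → 1 unit = 1 mm. Flip: y_m = 231.0850 − y_svg.

**Shape 1** — `<circle>` circle, stroke `#ff8800` → cut (S738, F697). Machine vertices: (278.6580,211.0875) → (273.9475,222.4596) → (262.5754,227.1701) → (251.2033,222.4596) → (246.4928,211.0875) → (251.2033,199.7154) → (262.5754,195.0049) → (273.9475,199.7154) → (278.6580,211.0875). Closed: final G1 returns to the first vertex.

**Shape 2** — `<path>` cubic bezier, stroke `#ff8800` → cut (S738, F697). Control points (SVG): P0=(311.7803,124.5316), P1=(313.7475,142.8090), P2=(254.5808,120.7755), P3=(248.2930,99.7567); sampled at t=k/4. Machine vertices: (311.7803,106.5534) → (303.5745,99.7579) → (283.1323,104.2048) → (261.1422,116.0197) → (248.2930,131.3283). Open path.

**Shape 3** — `<polyline>` open polyline, stroke `#ff8800` → cut (S738, F697). Machine vertices: (126.9297,146.2343) → (24.8442,42.8279) → (109.7334,22.9807) → (319.8555,17.4584) → (244.3965,94.7215). Open path.

**Shape 4** — `<path>` line segment, stroke `#ff8800` → cut (S738, F697). Machine vertices: (331.1954,63.7059) → (112.3844,133.7434). Open path.

**Shape 5** — `<polygon>` rectangle, stroke `#ff8800` → cut (S738, F697). Machine vertices: (65.1140,198.3503) → (97.4222,198.3503) → (97.4222,113.4043) → (65.1140,113.4043) → (65.1140,198.3503). Closed: final G1 returns to the first vertex.

; LightBurn 1.7.01
; GRBL device profile, absolute coords
G21
G90
G0 X278.6580 Y211.0875
M3 S738
G1 X273.9475 Y222.4596 F697
G1 X262.5754 Y227.1701
G1 X251.2033 Y222.4596
G1 X246.4928 Y211.0875
G1 X251.2033 Y199.7154
G1 X262.5754 Y195.0049
G1 X273.9475 Y199.7154
G1 X278.6580 Y211.0875
M5
G0 X311.7803 Y106.5534
M3 S738
G1 X303.5745 Y99.7579 F697
G1 X283.1323 Y104.2048
G1 X261.1422 Y116.0197
G1 X248.2930 Y131.3283
M5
G0 X126.9297 Y146.2343
M3 S738
G1 X24.8442 Y42.8279 F697
G1 X109.7334 Y22.9807
G1 X319.8555 Y17.4584
G1 X244.3965 Y94.7215
M5
G0 X331.1954 Y63.7059
M3 S738
G1 X112.3844 Y133.7434 F697
M5
G0 X65.1140 Y198.3503
M3 S738
G1 X97.4222 Y198.3503 F697
G1 X97.4222 Y113.4043
G1 X65.1140 Y113.4043
G1 X65.1140 Y198.3503
M5
G0 X0.0000 Y0.0000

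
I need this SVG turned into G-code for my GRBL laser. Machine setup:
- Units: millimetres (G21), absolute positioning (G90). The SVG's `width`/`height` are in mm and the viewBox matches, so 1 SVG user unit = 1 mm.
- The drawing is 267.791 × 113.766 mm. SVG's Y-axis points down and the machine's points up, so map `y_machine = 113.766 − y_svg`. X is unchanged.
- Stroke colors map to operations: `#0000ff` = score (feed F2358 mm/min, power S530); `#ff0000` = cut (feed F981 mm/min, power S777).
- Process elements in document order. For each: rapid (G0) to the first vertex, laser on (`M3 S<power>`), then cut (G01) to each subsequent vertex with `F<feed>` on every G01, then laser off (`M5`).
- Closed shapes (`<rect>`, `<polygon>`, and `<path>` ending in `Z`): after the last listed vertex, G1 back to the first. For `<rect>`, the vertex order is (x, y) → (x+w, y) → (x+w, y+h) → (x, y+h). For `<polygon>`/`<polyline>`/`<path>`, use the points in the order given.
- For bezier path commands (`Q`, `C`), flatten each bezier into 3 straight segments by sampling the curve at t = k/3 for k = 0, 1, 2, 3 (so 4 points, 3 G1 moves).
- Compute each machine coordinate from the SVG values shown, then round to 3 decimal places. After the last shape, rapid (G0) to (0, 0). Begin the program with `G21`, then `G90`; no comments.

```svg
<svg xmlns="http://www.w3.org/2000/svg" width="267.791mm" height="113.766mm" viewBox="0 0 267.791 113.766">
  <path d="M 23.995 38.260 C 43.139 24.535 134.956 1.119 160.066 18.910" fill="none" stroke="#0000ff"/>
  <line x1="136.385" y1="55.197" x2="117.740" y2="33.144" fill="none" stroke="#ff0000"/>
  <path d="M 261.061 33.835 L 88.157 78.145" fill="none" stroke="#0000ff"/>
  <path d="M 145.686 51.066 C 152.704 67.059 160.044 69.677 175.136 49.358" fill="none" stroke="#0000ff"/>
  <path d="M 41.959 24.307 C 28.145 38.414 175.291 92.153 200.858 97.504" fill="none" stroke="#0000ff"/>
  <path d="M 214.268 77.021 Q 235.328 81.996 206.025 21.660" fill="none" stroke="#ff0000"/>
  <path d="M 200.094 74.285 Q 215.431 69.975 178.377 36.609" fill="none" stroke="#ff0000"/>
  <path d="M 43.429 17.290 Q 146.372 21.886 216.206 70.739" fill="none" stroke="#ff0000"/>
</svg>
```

G21
G90
G0 X23.995 Y75.506
M3 S530
G01 X62.201 Y90.576 F2358
G01 X117.883 Y100.796 F2358
G01 X160.066 Y94.856 F2358
M5
G0 X136.385 Y58.569
M3 S777
G01 X117.740 Y80.622 F981
M5
G0 X261.061 Y79.931
M3 S530
G01 X88.157 Y35.621 F2358
M5
G0 X145.686 Y62.700
M3 S530
G01 X153.087 Y51.519 F2358
G01 X162.353 Y51.381 F2358
G01 X175.136 Y64.408 F2358
M5
G0 X41.959 Y89.459
M3 S530
G01 X71.334 Y65.401 F2358
G01 X145.229 Y34.482 F2358
G01 X200.858 Y16.262 F2358
M5
G0 X214.268 Y36.745
M3 S777
G01 X222.712 Y40.685 F981
G01 X219.964 Y59.139 F981
G01 X206.025 Y92.106 F981
M5
G0 X200.094 Y39.481
M3 S777
G01 X204.497 Y45.583 F981
G01 X197.258 Y58.141 F981
G01 X178.377 Y77.157 F981
M5
G0 X43.429 Y96.476
M3 S777
G01 X108.379 Y88.495 F981
G01 X165.971 Y70.678 F981
G01 X216.206 Y43.027 F981
M5
G0 X0.000 Y0.000

Since the viewBox matches the mm dimensions, user units are millimetres directly. The only transform is the Y-flip y_m = 113.766 − y_svg.

Shape 1 is a cubic bezier drawn with `<path>`. Its stroke #0000ff means score at S530, F2358. After flipping Y the toolpath is (23.995,75.506) → (62.201,90.576) → (117.883,100.796) → (160.066,94.856).

Shape 2 is a line segment drawn with `<line>`. Its stroke #ff0000 means cut at S777, F981. After flipping Y the toolpath is (136.385,58.569) → (117.740,80.622).

Shape 3 is a line segment drawn with `<path>`. Its stroke #0000ff means score at S530, F2358. After flipping Y the toolpath is (261.061,79.931) → (88.157,35.621).

Shape 4 is a cubic bezier drawn with `<path>`. Its stroke #0000ff means score at S530, F2358. After flipping Y the toolpath is (145.686,62.700) → (153.087,51.519) → (162.353,51.381) → (175.136,64.408).

Shape 5 is a cubic bezier drawn with `<path>`. Its stroke #0000ff means score at S530, F2358. After flipping Y the toolpath is (41.959,89.459) → (71.334,65.401) → (145.229,34.482) → (200.858,16.262).

Shape 6 is a quadratic bezier drawn with `<path>`. Its stroke #ff0000 means cut at S777, F981. After flipping Y the toolpath is (214.268,36.745) → (222.712,40.685) → (219.964,59.139) → (206.025,92.106).

Shape 7 is a quadratic bezier drawn with `<path>`. Its stroke #ff0000 means cut at S777, F981. After flipping Y the toolpath is (200.094,39.481) → (204.497,45.583) → (197.258,58.141) → (178.377,77.157).

Shape 8 is a quadratic bezier drawn with `<path>`. Its stroke #ff0000 means cut at S777, F981. After flipping Y the toolpath is (43.429,96.476) → (108.379,88.495) → (165.971,70.678) → (216.206,43.027).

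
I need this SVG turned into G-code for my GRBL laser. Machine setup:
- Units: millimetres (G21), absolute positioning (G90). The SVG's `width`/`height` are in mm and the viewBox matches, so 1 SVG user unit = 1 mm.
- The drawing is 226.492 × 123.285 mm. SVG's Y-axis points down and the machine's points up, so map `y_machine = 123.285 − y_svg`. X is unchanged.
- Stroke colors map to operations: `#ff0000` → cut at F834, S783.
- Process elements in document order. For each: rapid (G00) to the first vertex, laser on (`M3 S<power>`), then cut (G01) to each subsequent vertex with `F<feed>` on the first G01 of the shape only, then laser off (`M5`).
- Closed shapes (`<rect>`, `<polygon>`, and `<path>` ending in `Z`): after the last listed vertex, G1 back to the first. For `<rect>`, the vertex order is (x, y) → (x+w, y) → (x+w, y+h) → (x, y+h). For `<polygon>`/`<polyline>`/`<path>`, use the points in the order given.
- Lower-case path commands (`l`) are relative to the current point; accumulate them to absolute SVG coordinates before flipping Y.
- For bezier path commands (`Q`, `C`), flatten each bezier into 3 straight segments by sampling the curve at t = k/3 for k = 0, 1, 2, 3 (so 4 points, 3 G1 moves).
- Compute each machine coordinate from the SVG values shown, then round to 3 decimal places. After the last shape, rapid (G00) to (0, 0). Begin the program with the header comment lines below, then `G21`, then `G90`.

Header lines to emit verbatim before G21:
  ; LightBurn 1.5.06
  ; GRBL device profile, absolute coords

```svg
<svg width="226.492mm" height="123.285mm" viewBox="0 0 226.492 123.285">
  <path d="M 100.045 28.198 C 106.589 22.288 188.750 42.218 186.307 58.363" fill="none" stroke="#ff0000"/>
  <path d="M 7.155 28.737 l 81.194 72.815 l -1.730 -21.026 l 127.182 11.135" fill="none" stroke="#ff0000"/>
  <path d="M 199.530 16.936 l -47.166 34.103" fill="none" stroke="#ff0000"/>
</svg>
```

1 u = 1 mm; y_m = 123.285 − y.

[1] `<path>` cubic bezier, #ff0000→cut S783 F834: (100.045,95.087) → (125.861,93.481) → (166.483,81.231) → (186.307,64.922)

[2] `<path>` open polyline, #ff0000→cut S783 F834: (7.155,94.548) → (88.349,21.733) → (86.619,42.759) → (213.801,31.624)

[3] `<path>` line segment, #ff0000→cut S783 F834: (199.530,106.349) → (152.364,72.246)

; LightBurn 1.5.06
; GRBL device profile, absolute coords
G21
G90
G00 X100.045 Y95.087
M3 S783
G01 X125.861 Y93.481 F834
G01 X166.483 Y81.231
G01 X186.307 Y64.922
M5
G00 X7.155 Y94.548
M3 S783
G01 X88.349 Y21.733 F834
G01 X86.619 Y42.759
G01 X213.801 Y31.624
M5
G00 X199.530 Y106.349
M3 S783
G01 X152.364 Y72.246 F834
M5
G00 X0.000 Y0.000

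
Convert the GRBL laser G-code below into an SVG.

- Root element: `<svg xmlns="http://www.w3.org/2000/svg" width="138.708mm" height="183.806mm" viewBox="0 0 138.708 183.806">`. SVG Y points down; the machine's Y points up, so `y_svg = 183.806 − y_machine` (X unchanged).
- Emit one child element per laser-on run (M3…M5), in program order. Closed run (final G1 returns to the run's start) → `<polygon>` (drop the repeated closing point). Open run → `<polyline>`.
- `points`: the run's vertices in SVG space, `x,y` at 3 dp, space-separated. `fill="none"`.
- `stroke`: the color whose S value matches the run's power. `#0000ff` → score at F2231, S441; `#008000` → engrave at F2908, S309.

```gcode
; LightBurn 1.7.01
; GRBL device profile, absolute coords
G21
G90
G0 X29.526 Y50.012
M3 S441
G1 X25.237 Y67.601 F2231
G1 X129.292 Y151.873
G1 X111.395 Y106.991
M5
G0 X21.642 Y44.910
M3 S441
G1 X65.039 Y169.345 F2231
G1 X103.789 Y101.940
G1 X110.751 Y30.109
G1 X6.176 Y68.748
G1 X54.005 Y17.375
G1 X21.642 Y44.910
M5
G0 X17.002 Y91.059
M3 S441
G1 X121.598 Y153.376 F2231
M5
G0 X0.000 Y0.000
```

<svg xmlns="http://www.w3.org/2000/svg" width="138.708mm" height="183.806mm" viewBox="0 0 138.708 183.806">
  <polyline points="29.526,133.794 25.237,116.205 129.292,31.933 111.395,76.815" fill="none" stroke="#0000ff"/>
  <polygon points="21.642,138.896 65.039,14.461 103.789,81.866 110.751,153.697 6.176,115.058 54.005,166.431" fill="none" stroke="#0000ff"/>
  <polyline points="17.002,92.747 121.598,30.430" fill="none" stroke="#0000ff"/>
</svg>

Machine Y-up, SVG Y-down with viewBox height 183.806, so y_svg = 183.806 − y_machine; X carries over. Every run uses S441, so all elements get stroke `#0000ff` (score).

Run 1: The run is open, so emit a `<polyline>` with points (Y-flipped): 29.526,133.794 25.237,116.205 129.292,31.933 111.395,76.815.

Run 2: The run returns to its start, so emit a `<polygon>` with points (Y-flipped): 21.642,138.896 65.039,14.461 103.789,81.866 110.751,153.697 6.176,115.058 54.005,166.431.

Run 3: The run is open, so emit a `<polyline>` with points (Y-flipped): 17.002,92.747 121.598,30.430.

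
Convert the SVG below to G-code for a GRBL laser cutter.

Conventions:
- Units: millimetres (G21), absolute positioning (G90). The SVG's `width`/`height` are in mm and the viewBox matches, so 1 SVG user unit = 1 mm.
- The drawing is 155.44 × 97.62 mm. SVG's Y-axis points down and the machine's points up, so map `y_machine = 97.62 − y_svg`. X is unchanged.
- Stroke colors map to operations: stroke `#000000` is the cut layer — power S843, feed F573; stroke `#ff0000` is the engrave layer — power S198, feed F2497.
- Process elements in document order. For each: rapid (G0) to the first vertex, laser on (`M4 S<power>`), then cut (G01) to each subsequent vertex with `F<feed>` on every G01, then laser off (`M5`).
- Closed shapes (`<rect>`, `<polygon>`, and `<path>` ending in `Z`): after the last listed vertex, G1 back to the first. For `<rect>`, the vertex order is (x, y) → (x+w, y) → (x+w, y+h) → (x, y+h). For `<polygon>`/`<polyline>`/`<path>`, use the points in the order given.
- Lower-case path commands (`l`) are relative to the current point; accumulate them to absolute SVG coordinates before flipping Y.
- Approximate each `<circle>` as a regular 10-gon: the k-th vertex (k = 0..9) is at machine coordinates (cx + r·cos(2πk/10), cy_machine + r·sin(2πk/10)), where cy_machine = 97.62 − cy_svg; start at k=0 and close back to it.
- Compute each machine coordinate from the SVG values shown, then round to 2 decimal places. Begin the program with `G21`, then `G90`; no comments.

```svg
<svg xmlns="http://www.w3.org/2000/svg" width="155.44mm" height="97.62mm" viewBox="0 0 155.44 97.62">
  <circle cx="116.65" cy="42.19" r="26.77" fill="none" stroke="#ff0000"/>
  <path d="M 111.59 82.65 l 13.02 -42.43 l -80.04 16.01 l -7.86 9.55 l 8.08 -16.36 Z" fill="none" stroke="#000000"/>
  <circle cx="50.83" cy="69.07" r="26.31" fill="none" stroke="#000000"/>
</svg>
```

1 u = 1 mm; y_m = 97.62 − y.

[1] `<circle>` circle, #ff0000→engrave S198 F2497: (143.42,55.43) → (138.31,71.17) → (124.92,80.89) → (108.38,80.89) → (94.99,71.17) → (89.88,55.43) → (94.99,39.69) → (108.38,29.97) → (124.92,29.97) → (138.31,39.69) → (143.42,55.43) (closed)

[2] `<path>` closed polygon, #000000→cut S843 F573: (111.59,14.97) → (124.61,57.40) → (44.57,41.39) → (36.71,31.84) → (44.79,48.20) → (111.59,14.97) (closed)

[3] `<circle>` circle, #000000→cut S843 F573: (77.14,28.55) → (72.12,44.01) → (58.96,53.57) → (42.70,53.57) → (29.54,44.01) → (24.52,28.55) → (29.54,13.09) → (42.70,3.53) → (58.96,3.53) → (72.12,13.09) → (77.14,28.55) (closed)

G21
G90
G0 X143.42 Y55.43
M4 S198
G01 X138.31 Y71.17 F2497
G01 X124.92 Y80.89 F2497
G01 X108.38 Y80.89 F2497
G01 X94.99 Y71.17 F2497
G01 X89.88 Y55.43 F2497
G01 X94.99 Y39.69 F2497
G01 X108.38 Y29.97 F2497
G01 X124.92 Y29.97 F2497
G01 X138.31 Y39.69 F2497
G01 X143.42 Y55.43 F2497
M5
G0 X111.59 Y14.97
M4 S843
G01 X124.61 Y57.40 F573
G01 X44.57 Y41.39 F573
G01 X36.71 Y31.84 F573
G01 X44.79 Y48.20 F573
G01 X111.59 Y14.97 F573
M5
G0 X77.14 Y28.55
M4 S843
G01 X72.12 Y44.01 F573
G01 X58.96 Y53.57 F573
G01 X42.70 Y53.57 F573
G01 X29.54 Y44.01 F573
G01 X24.52 Y28.55 F573
G01 X29.54 Y13.09 F573
G01 X42.70 Y3.53 F573
G01 X58.96 Y3.53 F573
G01 X72.12 Y13.09 F573
G01 X77.14 Y28.55 F573
M5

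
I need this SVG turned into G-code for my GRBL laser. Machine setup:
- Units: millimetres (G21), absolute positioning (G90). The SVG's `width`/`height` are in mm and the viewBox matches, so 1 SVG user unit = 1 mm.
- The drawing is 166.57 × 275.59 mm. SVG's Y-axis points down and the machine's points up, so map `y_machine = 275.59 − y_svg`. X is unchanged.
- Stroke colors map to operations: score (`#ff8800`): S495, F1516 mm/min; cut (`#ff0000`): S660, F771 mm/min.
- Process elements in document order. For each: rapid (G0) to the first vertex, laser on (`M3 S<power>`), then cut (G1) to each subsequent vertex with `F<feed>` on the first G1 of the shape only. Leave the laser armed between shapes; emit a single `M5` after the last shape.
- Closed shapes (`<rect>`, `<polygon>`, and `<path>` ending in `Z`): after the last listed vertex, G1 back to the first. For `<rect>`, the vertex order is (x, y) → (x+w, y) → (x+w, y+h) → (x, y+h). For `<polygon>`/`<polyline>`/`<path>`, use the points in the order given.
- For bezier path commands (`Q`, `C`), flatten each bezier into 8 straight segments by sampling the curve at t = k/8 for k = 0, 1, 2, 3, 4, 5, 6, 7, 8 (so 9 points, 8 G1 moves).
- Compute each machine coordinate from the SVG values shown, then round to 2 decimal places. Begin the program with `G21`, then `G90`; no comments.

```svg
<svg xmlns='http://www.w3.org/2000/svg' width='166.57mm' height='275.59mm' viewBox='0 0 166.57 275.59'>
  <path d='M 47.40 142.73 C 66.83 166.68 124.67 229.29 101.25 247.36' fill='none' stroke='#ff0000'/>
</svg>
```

G21
G90
G0 X47.40 Y132.86
M3 S660
G1 X56.25 Y122.23 F771
G1 X67.30 Y108.95
G1 X79.15 Y93.99
G1 X90.39 Y78.34
G1 X99.63 Y62.96
G1 X105.45 Y48.83
G1 X106.46 Y36.93
G1 X101.25 Y28.23
M5

1 u = 1 mm; y_m = 275.59 − y.

[1] `<path>` cubic bezier, #ff0000→cut S660 F771: (47.40,132.86) → (56.25,122.23) → (67.30,108.95) → (79.15,93.99) → (90.39,78.34) → (99.63,62.96) → (105.45,48.83) → (106.46,36.93) → (101.25,28.23)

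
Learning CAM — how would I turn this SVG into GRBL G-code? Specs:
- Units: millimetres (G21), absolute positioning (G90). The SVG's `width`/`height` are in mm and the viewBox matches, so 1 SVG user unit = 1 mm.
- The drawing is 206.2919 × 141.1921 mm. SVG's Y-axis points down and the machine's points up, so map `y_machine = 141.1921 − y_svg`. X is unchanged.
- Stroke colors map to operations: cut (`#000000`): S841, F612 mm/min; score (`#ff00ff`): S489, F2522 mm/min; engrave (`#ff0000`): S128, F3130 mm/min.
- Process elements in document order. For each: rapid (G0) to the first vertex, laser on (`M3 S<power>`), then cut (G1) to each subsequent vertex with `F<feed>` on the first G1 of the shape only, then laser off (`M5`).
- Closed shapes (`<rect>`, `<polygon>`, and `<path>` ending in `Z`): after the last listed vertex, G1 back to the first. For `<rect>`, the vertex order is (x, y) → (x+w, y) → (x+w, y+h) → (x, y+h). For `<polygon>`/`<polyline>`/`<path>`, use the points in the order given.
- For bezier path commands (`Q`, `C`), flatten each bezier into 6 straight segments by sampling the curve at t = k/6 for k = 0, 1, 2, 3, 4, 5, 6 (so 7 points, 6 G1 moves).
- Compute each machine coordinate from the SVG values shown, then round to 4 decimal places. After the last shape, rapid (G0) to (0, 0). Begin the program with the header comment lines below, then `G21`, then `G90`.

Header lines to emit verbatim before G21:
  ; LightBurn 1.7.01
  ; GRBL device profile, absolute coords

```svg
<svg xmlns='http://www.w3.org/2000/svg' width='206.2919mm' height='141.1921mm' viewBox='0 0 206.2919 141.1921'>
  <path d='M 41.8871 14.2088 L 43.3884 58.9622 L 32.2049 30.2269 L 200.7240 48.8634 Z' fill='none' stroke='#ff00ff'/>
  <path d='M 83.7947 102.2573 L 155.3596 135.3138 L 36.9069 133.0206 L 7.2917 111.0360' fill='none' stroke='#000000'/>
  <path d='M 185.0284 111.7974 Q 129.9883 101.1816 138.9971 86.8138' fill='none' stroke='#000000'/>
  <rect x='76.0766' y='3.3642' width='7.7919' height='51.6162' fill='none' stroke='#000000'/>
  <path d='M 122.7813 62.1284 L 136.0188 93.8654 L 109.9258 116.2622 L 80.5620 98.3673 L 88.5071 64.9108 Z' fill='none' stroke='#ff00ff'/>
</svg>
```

1 u = 1 mm; y_m = 141.1921 − y.

[1] `<path>` closed polygon, #ff00ff→score S489 F2522: (41.8871,126.9833) → (43.3884,82.2299) → (32.2049,110.9652) → (200.7240,92.3287) → (41.8871,126.9833) (closed)

[2] `<path>` open polyline, #000000→cut S841 F612: (83.7947,38.9348) → (155.3596,5.8783) → (36.9069,8.1715) → (7.2917,30.1561)

[3] `<path>` quadratic bezier, #000000→cut S841 F612: (185.0284,29.3947) → (168.4608,33.0375) → (155.4515,36.8888) → (146.0005,40.9485) → (140.1078,45.2167) → (137.7733,49.6933) → (138.9971,54.3783)

[4] `<rect>` rectangle, #000000→cut S841 F612: (76.0766,137.8279) → (83.8685,137.8279) → (83.8685,86.2117) → (76.0766,86.2117) → (76.0766,137.8279) (closed)

[5] `<path>` regular polygon, #ff00ff→score S489 F2522: (122.7813,79.0637) → (136.0188,47.3267) → (109.9258,24.9299) → (80.5620,42.8248) → (88.5071,76.2813) → (122.7813,79.0637) (closed)

; LightBurn 1.7.01
; GRBL device profile, absolute coords
G21
G90
G0 X41.8871 Y126.9833
M3 S489
G1 X43.3884 Y82.2299 F2522
G1 X32.2049 Y110.9652
G1 X200.7240 Y92.3287
G1 X41.8871 Y126.9833
M5
G0 X83.7947 Y38.9348
M3 S841
G1 X155.3596 Y5.8783 F612
G1 X36.9069 Y8.1715
G1 X7.2917 Y30.1561
M5
G0 X185.0284 Y29.3947
M3 S841
G1 X168.4608 Y33.0375 F612
G1 X155.4515 Y36.8888
G1 X146.0005 Y40.9485
G1 X140.1078 Y45.2167
G1 X137.7733 Y49.6933
G1 X138.9971 Y54.3783
M5
G0 X76.0766 Y137.8279
M3 S841
G1 X83.8685 Y137.8279 F612
G1 X83.8685 Y86.2117
G1 X76.0766 Y86.2117
G1 X76.0766 Y137.8279
M5
G0 X122.7813 Y79.0637
M3 S489
G1 X136.0188 Y47.3267 F2522
G1 X109.9258 Y24.9299
G1 X80.5620 Y42.8248
G1 X88.5071 Y76.2813
G1 X122.7813 Y79.0637
M5
G0 X0.0000 Y0.0000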